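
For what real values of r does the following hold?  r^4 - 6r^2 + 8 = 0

Let u = r^2. The equation becomes u^2 - 6u + 8 = 0.
Factor: (u - 4)(u - 2) = 0, so u = 4 or u = 2.
r^2 = 4 gives r = +/-2.
r^2 = 2 gives r = +/-sqrt(2) ~= +/-1.4142.

r = -2 or r = -1.4142 or r = 1.4142 or r = 2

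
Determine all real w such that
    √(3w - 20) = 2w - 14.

Square both sides: 3w - 20 = (2w - 14)².
Expand and rearrange: 4w² - 59w + 216 = 0.
Solving gives w = 8 or w = 6.75.
Check each candidate in the original equation:
  w = 8: √(4) = 2, while 2w - 14 = 2 — valid.
  w = 6.75: √(0.25) = 0.5, while 2w - 14 = -0.5 — extraneous.

w = 8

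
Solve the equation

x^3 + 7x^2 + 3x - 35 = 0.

x = -5 or x = -3.8284 or x = 1.8284

Possible rational roots are divisors of -35. Testing x = -5 gives 0, so (x + 5) is a factor.
Divide: x^3 + 7x^2 + 3x - 35 = (x + 5)(x^2 + 2x - 7).
Apply the quadratic formula to x^2 + 2x - 7 = 0: x = (-2 +/- sqrt(32))/2, i.e. x ~= 1.8284 or x ~= -3.8284.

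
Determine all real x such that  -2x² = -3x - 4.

x = -0.8508 or x = 2.3508

Rearrange to standard form: -2x² + 3x + 4 = 0.
Discriminant: (3)² − 4·(-2)·4 = 41.
Quadratic formula: x = (-3 ± √41) / (-4).
So x = 3/4 - √(41)/4 ≈ -0.8508 or x = 3/4 + √(41)/4 ≈ 2.3508.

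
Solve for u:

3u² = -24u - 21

Bring every term to one side: 3u² + 24u + 21 = 0.
Factor: 3(u + 1)(u + 7) = 0.
So u = -1 or u = -7.

u = -7 or u = -1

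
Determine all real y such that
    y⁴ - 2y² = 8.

Let u = y². The equation becomes u² - 2u - 8 = 0.
Factor: (u + 2)(u - 4) = 0, so u = -2 or u = 4.
y² = -2 < 0 has no real solution.
y² = 4 gives y = ±2.

y = -2 or y = 2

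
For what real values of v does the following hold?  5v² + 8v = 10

v = -2.4248 or v = 0.8248

Rearrange to standard form: 5v² + 8v - 10 = 0.
Discriminant: (8)² − 4·5·(-10) = 264.
Quadratic formula: v = (-8 ± √264) / 10.
So v = -4/5 + √(66)/5 ≈ 0.8248 or v = -√(66)/5 - 4/5 ≈ -2.4248.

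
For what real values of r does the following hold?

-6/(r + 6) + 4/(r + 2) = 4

Multiply both sides by (r + 6)(r + 2):
-6(r + 2) + 4(r + 6) = 4(r + 6)(r + 2).
Expand and collect terms: 4r^2 + 34r + 36 = 0.
By the quadratic formula, r = (-34 +/- sqrt(580)) / 8, so r ~= -1.2396 or r ~= -7.2604.
Neither value makes a denominator zero (r != -6, r != -2), so both are valid.

r = -7.2604 or r = -1.2396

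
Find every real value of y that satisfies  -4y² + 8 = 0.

y = -1.4142 or y = 1.4142

Discriminant: (0)² − 4·(-4)·8 = 128.
Quadratic formula: y = (0 ± √128) / (-8).
So y = -√(2) ≈ -1.4142 or y = √(2) ≈ 1.4142.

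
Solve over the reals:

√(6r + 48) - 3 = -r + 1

r = -2

Isolate the radical: √(6r + 48) = -r + 4.
Square both sides: 6r + 48 = (-r + 4)².
Expand and rearrange: r² - 14r - 32 = 0.
Solving gives r = 16 or r = -2.
Check each candidate in the original equation:
  r = 16: √(144) = 12, while -r + 4 = -12 — extraneous.
  r = -2: √(36) = 6, while -r + 4 = 6 — valid.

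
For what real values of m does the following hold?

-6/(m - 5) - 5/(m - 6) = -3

Multiply both sides by (m - 5)(m - 6):
-6(m - 6) - 5(m - 5) = -3(m - 5)(m - 6).
Expand and collect terms: -3m^2 + 44m - 151 = 0.
By the quadratic formula, m = (-44 +/- sqrt(124)) / -6, so m ~= 5.4774 or m ~= 9.1893.
Neither value makes a denominator zero (m != 5, m != 6), so both are valid.

m = 5.4774 or m = 9.1893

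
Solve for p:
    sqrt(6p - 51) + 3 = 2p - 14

p = 8.5 or p = 10

Isolate the radical: sqrt(6p - 51) = 2p - 17.
Square both sides: 6p - 51 = (2p - 17)^2.
Expand and rearrange: 4p^2 - 74p + 340 = 0.
Solving gives p = 10 or p = 8.5.
Check each candidate in the original equation:
  p = 10: sqrt(9) = 3, while 2p - 17 = 3 — valid.
  p = 8.5: sqrt(0) = 0, while 2p - 17 = 0 — valid.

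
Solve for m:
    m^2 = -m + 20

m = -5 or m = 4

Bring every term to one side: m^2 + m - 20 = 0.
Factor: (m - 4)(m + 5) = 0.
So m = 4 or m = -5.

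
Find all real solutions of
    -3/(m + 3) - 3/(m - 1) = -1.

m = -1.6056 or m = 5.6056

Multiply both sides by (m + 3)(m - 1):
-3(m - 1) - 3(m + 3) = -(m + 3)(m - 1).
Expand and collect terms: -m^2 + 4m + 9 = 0.
By the quadratic formula, m = (-4 +/- sqrt(52)) / -2, so m ~= -1.6056 or m ~= 5.6056.
Neither value makes a denominator zero (m != -3, m != 1), so both are valid.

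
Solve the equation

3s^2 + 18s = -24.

Bring every term to one side: 3s^2 + 18s + 24 = 0.
Factor: 3(s + 4)(s + 2) = 0.
So s = -4 or s = -2.

s = -4 or s = -2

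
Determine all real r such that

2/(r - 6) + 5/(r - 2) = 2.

Multiply both sides by (r - 6)(r - 2):
2(r - 2) + 5(r - 6) = 2(r - 6)(r - 2).
Expand and collect terms: 2r^2 - 23r + 58 = 0.
By the quadratic formula, r = (23 +/- sqrt(65)) / 4, so r ~= 7.7656 or r ~= 3.7344.
Neither value makes a denominator zero (r != 6, r != 2), so both are valid.

r = 3.7344 or r = 7.7656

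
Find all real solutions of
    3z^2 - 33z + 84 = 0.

Factor: 3(z - 7)(z - 4) = 0.
So z = 7 or z = 4.

z = 4 or z = 7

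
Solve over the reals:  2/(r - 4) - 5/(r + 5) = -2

Multiply both sides by (r - 4)(r + 5):
2(r + 5) - 5(r - 4) = -2(r - 4)(r + 5).
Expand and collect terms: -2r² + r + 10 = 0.
Factor or apply the quadratic formula: r = -2 or r = 2.5.
Neither value makes a denominator zero (r ≠ 4, r ≠ -5), so both are valid.

r = -2 or r = 2.5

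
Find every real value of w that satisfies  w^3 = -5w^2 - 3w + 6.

Rearrange: w^3 + 5w^2 + 3w - 6 = 0.
Possible rational roots are divisors of -6. Testing w = -2 gives 0, so (w + 2) is a factor.
Divide: w^3 + 5w^2 + 3w - 6 = (w + 2)(w^2 + 3w - 3).
Apply the quadratic formula to w^2 + 3w - 3 = 0: w = (-3 +/- sqrt(21))/2, i.e. w ~= 0.7913 or w ~= -3.7913.

w = -3.7913 or w = -2 or w = 0.7913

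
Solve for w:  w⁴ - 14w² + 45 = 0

w = -3 or w = -2.2361 or w = 2.2361 or w = 3

Let u = w². The equation becomes u² - 14u + 45 = 0.
Factor: (u - 5)(u - 9) = 0, so u = 5 or u = 9.
w² = 5 gives w = ±√(5) ≈ ±2.2361.
w² = 9 gives w = ±3.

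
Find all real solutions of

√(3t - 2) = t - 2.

t = 6

Square both sides: 3t - 2 = (t - 2)².
Expand and rearrange: t² - 7t + 6 = 0.
Solving gives t = 6 or t = 1.
Check each candidate in the original equation:
  t = 6: √(16) = 4, while t - 2 = 4 — valid.
  t = 1: √(1) = 1, while t - 2 = -1 — extraneous.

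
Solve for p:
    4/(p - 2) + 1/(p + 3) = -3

p = -3.4415 or p = 0.7749

Multiply both sides by (p - 2)(p + 3):
4(p + 3) + (p - 2) = -3(p - 2)(p + 3).
Expand and collect terms: -3p² - 8p + 8 = 0.
By the quadratic formula, p = (8 ± √160) / -6, so p ≈ -3.4415 or p ≈ 0.7749.
Neither value makes a denominator zero (p ≠ 2, p ≠ -3), so both are valid.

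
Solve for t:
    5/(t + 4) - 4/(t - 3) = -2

Multiply both sides by (t + 4)(t - 3):
5(t - 3) - 4(t + 4) = -2(t + 4)(t - 3).
Expand and collect terms: -2t² - 3t + 55 = 0.
By the quadratic formula, t = (3 ± √449) / -4, so t ≈ -6.0474 or t ≈ 4.5474.
Neither value makes a denominator zero (t ≠ -4, t ≠ 3), so both are valid.

t = -6.0474 or t = 4.5474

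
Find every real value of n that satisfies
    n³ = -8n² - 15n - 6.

n = -5.4495 or n = -2 or n = -0.5505

Rearrange: n³ + 8n² + 15n + 6 = 0.
Possible rational roots are divisors of 6. Testing n = -2 gives 0, so (n + 2) is a factor.
Divide: n³ + 8n² + 15n + 6 = (n + 2)(n² + 6n + 3).
Apply the quadratic formula to n² + 6n + 3 = 0: n = (-6 ± √24)/2, i.e. n ≈ -0.5505 or n ≈ -5.4495.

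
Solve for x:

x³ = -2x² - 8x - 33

x = -3

Rearrange: x³ + 2x² + 8x + 33 = 0.
Possible rational roots are divisors of 33. Testing x = -3 gives 0, so (x + 3) is a factor.
Divide: x³ + 2x² + 8x + 33 = (x + 3)(x² - x + 11).
The quadratic x² - x + 11 has discriminant -43 < 0, so no further real roots.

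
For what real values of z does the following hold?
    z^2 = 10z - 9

z = 1 or z = 9

Bring every term to one side: z^2 - 10z + 9 = 0.
Factor: (z - 1)(z - 9) = 0.
So z = 1 or z = 9.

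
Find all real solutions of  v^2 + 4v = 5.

Bring every term to one side: v^2 + 4v - 5 = 0.
Factor: (v - 1)(v + 5) = 0.
So v = 1 or v = -5.

v = -5 or v = 1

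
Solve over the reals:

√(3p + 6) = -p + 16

Square both sides: 3p + 6 = (-p + 16)².
Expand and rearrange: p² - 35p + 250 = 0.
Solving gives p = 25 or p = 10.
Check each candidate in the original equation:
  p = 25: √(81) = 9, while -p + 16 = -9 — extraneous.
  p = 10: √(36) = 6, while -p + 16 = 6 — valid.

p = 10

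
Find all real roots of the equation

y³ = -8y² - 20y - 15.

Rearrange: y³ + 8y² + 20y + 15 = 0.
Possible rational roots are divisors of 15. Testing y = -3 gives 0, so (y + 3) is a factor.
Divide: y³ + 8y² + 20y + 15 = (y + 3)(y² + 5y + 5).
Apply the quadratic formula to y² + 5y + 5 = 0: y = (-5 ± √5)/2, i.e. y ≈ -1.382 or y ≈ -3.618.

y = -3.618 or y = -3 or y = -1.382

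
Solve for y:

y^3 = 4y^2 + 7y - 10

Rearrange: y^3 - 4y^2 - 7y + 10 = 0.
Possible rational roots are divisors of 10. Testing y = 1 gives 0, so (y - 1) is a factor.
Divide: y^3 - 4y^2 - 7y + 10 = (y - 1)(y^2 - 3y - 10).
Factor the quadratic: y = 5 or y = -2.

y = -2 or y = 1 or y = 5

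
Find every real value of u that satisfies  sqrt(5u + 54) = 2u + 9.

u = -1

Square both sides: 5u + 54 = (2u + 9)^2.
Expand and rearrange: 4u^2 + 31u + 27 = 0.
Solving gives u = -1 or u = -6.75.
Check each candidate in the original equation:
  u = -1: sqrt(49) = 7, while 2u + 9 = 7 — valid.
  u = -6.75: sqrt(20.25) = 4.5, while 2u + 9 = -4.5 — extraneous.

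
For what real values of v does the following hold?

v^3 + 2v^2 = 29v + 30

Rearrange: v^3 + 2v^2 - 29v - 30 = 0.
Possible rational roots are divisors of -30. Testing v = 5 gives 0, so (v - 5) is a factor.
Divide: v^3 + 2v^2 - 29v - 30 = (v - 5)(v^2 + 7v + 6).
Factor the quadratic: v = -1 or v = -6.

v = -6 or v = -1 or v = 5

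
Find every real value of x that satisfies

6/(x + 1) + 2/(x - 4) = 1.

Multiply both sides by (x + 1)(x - 4):
6(x - 4) + 2(x + 1) = (x + 1)(x - 4).
Expand and collect terms: x² - 11x + 18 = 0.
Factor or apply the quadratic formula: x = 9 or x = 2.
Neither value makes a denominator zero (x ≠ -1, x ≠ 4), so both are valid.

x = 2 or x = 9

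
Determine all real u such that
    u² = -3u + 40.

u = -8 or u = 5

Bring every term to one side: u² + 3u - 40 = 0.
Factor: (u - 5)(u + 8) = 0.
So u = 5 or u = -8.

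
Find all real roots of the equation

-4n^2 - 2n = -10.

n = -1.8508 or n = 1.3508

Rearrange to standard form: -4n^2 - 2n + 10 = 0.
Discriminant: (-2)^2 - 4*(-4)*10 = 164.
Quadratic formula: n = (2 +/- sqrt(164)) / (-8).
So n = -sqrt(41)/4 - 1/4 ~= -1.8508 or n = -1/4 + sqrt(41)/4 ~= 1.3508.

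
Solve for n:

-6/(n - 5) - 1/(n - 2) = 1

n = -2.6458 or n = 2.6458

Multiply both sides by (n - 5)(n - 2):
-6(n - 2) - (n - 5) = (n - 5)(n - 2).
Expand and collect terms: n² - 7 = 0.
By the quadratic formula, n = (0 ± √28) / 2, so n ≈ 2.6458 or n ≈ -2.6458.
Neither value makes a denominator zero (n ≠ 5, n ≠ 2), so both are valid.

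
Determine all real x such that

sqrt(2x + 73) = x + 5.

x = 4

Square both sides: 2x + 73 = (x + 5)^2.
Expand and rearrange: x^2 + 8x - 48 = 0.
Solving gives x = 4 or x = -12.
Check each candidate in the original equation:
  x = 4: sqrt(81) = 9, while x + 5 = 9 — valid.
  x = -12: sqrt(49) = 7, while x + 5 = -7 — extraneous.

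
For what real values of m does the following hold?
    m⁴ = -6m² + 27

Let u = m². The equation becomes u² + 6u - 27 = 0.
Factor: (u - 3)(u + 9) = 0, so u = 3 or u = -9.
m² = 3 gives m = ±√(3) ≈ ±1.7321.
m² = -9 < 0 has no real solution.

m = -1.7321 or m = 1.7321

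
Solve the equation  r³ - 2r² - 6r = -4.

r = -2 or r = 0.5858 or r = 3.4142

Rearrange: r³ - 2r² - 6r + 4 = 0.
Possible rational roots are divisors of 4. Testing r = -2 gives 0, so (r + 2) is a factor.
Divide: r³ - 2r² - 6r + 4 = (r + 2)(r² - 4r + 2).
Apply the quadratic formula to r² - 4r + 2 = 0: r = (4 ± √8)/2, i.e. r ≈ 3.4142 or r ≈ 0.5858.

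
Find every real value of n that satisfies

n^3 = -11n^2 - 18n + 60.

n = -7.5826 or n = -5 or n = 1.5826

Rearrange: n^3 + 11n^2 + 18n - 60 = 0.
Possible rational roots are divisors of -60. Testing n = -5 gives 0, so (n + 5) is a factor.
Divide: n^3 + 11n^2 + 18n - 60 = (n + 5)(n^2 + 6n - 12).
Apply the quadratic formula to n^2 + 6n - 12 = 0: n = (-6 +/- sqrt(84))/2, i.e. n ~= 1.5826 or n ~= -7.5826.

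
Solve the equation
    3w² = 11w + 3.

w = -0.255 or w = 3.9217

Rearrange to standard form: 3w² - 11w - 3 = 0.
Discriminant: (-11)² − 4·3·(-3) = 157.
Quadratic formula: w = (11 ± √157) / 6.
So w = 11/6 + √(157)/6 ≈ 3.9217 or w = 11/6 - √(157)/6 ≈ -0.255.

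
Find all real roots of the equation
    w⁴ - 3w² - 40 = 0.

w = -2.8284 or w = 2.8284

Let u = w². The equation becomes u² - 3u - 40 = 0.
Factor: (u + 5)(u - 8) = 0, so u = -5 or u = 8.
w² = -5 < 0 has no real solution.
w² = 8 gives w = ±2·√(2) ≈ ±2.8284.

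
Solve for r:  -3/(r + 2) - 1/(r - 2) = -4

Multiply both sides by (r + 2)(r - 2):
-3(r - 2) - (r + 2) = -4(r + 2)(r - 2).
Expand and collect terms: -4r² + 4r + 12 = 0.
By the quadratic formula, r = (-4 ± √208) / -8, so r ≈ -1.3028 or r ≈ 2.3028.
Neither value makes a denominator zero (r ≠ -2, r ≠ 2), so both are valid.

r = -1.3028 or r = 2.3028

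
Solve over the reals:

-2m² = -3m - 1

m = -0.2808 or m = 1.7808

Rearrange to standard form: -2m² + 3m + 1 = 0.
Discriminant: (3)² − 4·(-2)·1 = 17.
Quadratic formula: m = (-3 ± √17) / (-4).
So m = 3/4 - √(17)/4 ≈ -0.2808 or m = 3/4 + √(17)/4 ≈ 1.7808.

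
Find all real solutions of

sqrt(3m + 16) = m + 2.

Square both sides: 3m + 16 = (m + 2)^2.
Expand and rearrange: m^2 + m - 12 = 0.
Solving gives m = 3 or m = -4.
Check each candidate in the original equation:
  m = 3: sqrt(25) = 5, while m + 2 = 5 — valid.
  m = -4: sqrt(4) = 2, while m + 2 = -2 — extraneous.

m = 3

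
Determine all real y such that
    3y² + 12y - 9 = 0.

Discriminant: (12)² − 4·3·(-9) = 252.
Quadratic formula: y = (-12 ± √252) / 6.
So y = -2 + √(7) ≈ 0.6458 or y = -√(7) - 2 ≈ -4.6458.

y = -4.6458 or y = 0.6458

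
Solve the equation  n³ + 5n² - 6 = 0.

Possible rational roots are divisors of -6. Testing n = 1 gives 0, so (n - 1) is a factor.
Divide: n³ + 5n² - 6 = (n - 1)(n² + 6n + 6).
Apply the quadratic formula to n² + 6n + 6 = 0: n = (-6 ± √12)/2, i.e. n ≈ -1.2679 or n ≈ -4.7321.

n = -4.7321 or n = -1.2679 or n = 1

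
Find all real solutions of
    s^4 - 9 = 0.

Let u = s^2. The equation becomes u^2 - 9 = 0.
Factor: (u - 3)(u + 3) = 0, so u = 3 or u = -3.
s^2 = 3 gives s = +/-sqrt(3) ~= +/-1.7321.
s^2 = -3 < 0 has no real solution.

s = -1.7321 or s = 1.7321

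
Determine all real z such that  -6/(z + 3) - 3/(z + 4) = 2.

Multiply both sides by (z + 3)(z + 4):
-6(z + 4) - 3(z + 3) = 2(z + 3)(z + 4).
Expand and collect terms: 2z^2 + 23z + 57 = 0.
By the quadratic formula, z = (-23 +/- sqrt(73)) / 4, so z ~= -3.614 or z ~= -7.886.
Neither value makes a denominator zero (z != -3, z != -4), so both are valid.

z = -7.886 or z = -3.614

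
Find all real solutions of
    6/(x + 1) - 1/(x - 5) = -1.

x = -6.5208 or x = 5.5208

Multiply both sides by (x + 1)(x - 5):
6(x - 5) - (x + 1) = -(x + 1)(x - 5).
Expand and collect terms: -x² - x + 36 = 0.
By the quadratic formula, x = (1 ± √145) / -2, so x ≈ -6.5208 or x ≈ 5.5208.
Neither value makes a denominator zero (x ≠ -1, x ≠ 5), so both are valid.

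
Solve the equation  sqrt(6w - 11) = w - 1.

w = 2 or w = 6

Square both sides: 6w - 11 = (w - 1)^2.
Expand and rearrange: w^2 - 8w + 12 = 0.
Solving gives w = 6 or w = 2.
Check each candidate in the original equation:
  w = 6: sqrt(25) = 5, while w - 1 = 5 — valid.
  w = 2: sqrt(1) = 1, while w - 1 = 1 — valid.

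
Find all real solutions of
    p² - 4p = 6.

Rearrange to standard form: p² - 4p - 6 = 0.
Discriminant: (-4)² − 4·1·(-6) = 40.
Quadratic formula: p = (4 ± √40) / 2.
So p = 2 + √(10) ≈ 5.1623 or p = 2 - √(10) ≈ -1.1623.

p = -1.1623 or p = 5.1623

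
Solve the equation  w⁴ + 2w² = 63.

Let u = w². The equation becomes u² + 2u - 63 = 0.
Factor: (u - 7)(u + 9) = 0, so u = 7 or u = -9.
w² = 7 gives w = ±√(7) ≈ ±2.6458.
w² = -9 < 0 has no real solution.

w = -2.6458 or w = 2.6458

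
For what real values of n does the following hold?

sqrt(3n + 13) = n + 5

n = -4 or n = -3

Square both sides: 3n + 13 = (n + 5)^2.
Expand and rearrange: n^2 + 7n + 12 = 0.
Solving gives n = -3 or n = -4.
Check each candidate in the original equation:
  n = -3: sqrt(4) = 2, while n + 5 = 2 — valid.
  n = -4: sqrt(1) = 1, while n + 5 = 1 — valid.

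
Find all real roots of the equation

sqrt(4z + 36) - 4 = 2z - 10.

z = 7

Isolate the radical: sqrt(4z + 36) = 2z - 6.
Square both sides: 4z + 36 = (2z - 6)^2.
Expand and rearrange: 4z^2 - 28z = 0.
Solving gives z = 7 or z = 0.
Check each candidate in the original equation:
  z = 7: sqrt(64) = 8, while 2z - 6 = 8 — valid.
  z = 0: sqrt(36) = 6, while 2z - 6 = -6 — extraneous.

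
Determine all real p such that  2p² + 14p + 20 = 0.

p = -5 or p = -2

Factor: 2(p + 5)(p + 2) = 0.
So p = -5 or p = -2.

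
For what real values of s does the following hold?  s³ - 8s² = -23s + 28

s = 4

Rearrange: s³ - 8s² + 23s - 28 = 0.
Possible rational roots are divisors of -28. Testing s = 4 gives 0, so (s - 4) is a factor.
Divide: s³ - 8s² + 23s - 28 = (s - 4)(s² - 4s + 7).
The quadratic s² - 4s + 7 has discriminant -12 < 0, so no further real roots.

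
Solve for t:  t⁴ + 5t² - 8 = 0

t = -1.1291 or t = 1.1291

Let u = t². The equation becomes u² + 5u - 8 = 0.
By the quadratic formula, u = -5/2 + √(57)/2 or u = -√(57)/2 - 5/2.
t² = -5/2 + √(57)/2 gives t = ±√(-5/2 + √(57)/2) ≈ ±1.1291.
t² = -√(57)/2 - 5/2 < 0 has no real solution.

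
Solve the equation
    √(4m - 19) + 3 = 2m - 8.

m = 7

Isolate the radical: √(4m - 19) = 2m - 11.
Square both sides: 4m - 19 = (2m - 11)².
Expand and rearrange: 4m² - 48m + 140 = 0.
Solving gives m = 7 or m = 5.
Check each candidate in the original equation:
  m = 7: √(9) = 3, while 2m - 11 = 3 — valid.
  m = 5: √(1) = 1, while 2m - 11 = -1 — extraneous.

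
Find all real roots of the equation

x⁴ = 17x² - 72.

Let u = x². The equation becomes u² - 17u + 72 = 0.
Factor: (u - 8)(u - 9) = 0, so u = 8 or u = 9.
x² = 8 gives x = ±2·√(2) ≈ ±2.8284.
x² = 9 gives x = ±3.

x = -3 or x = -2.8284 or x = 2.8284 or x = 3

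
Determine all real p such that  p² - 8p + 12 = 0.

p = 2 or p = 6

Factor: (p - 6)(p - 2) = 0.
So p = 6 or p = 2.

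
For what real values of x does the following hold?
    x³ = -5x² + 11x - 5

x = -6.7417 or x = 0.7417 or x = 1

Rearrange: x³ + 5x² - 11x + 5 = 0.
Possible rational roots are divisors of 5. Testing x = 1 gives 0, so (x - 1) is a factor.
Divide: x³ + 5x² - 11x + 5 = (x - 1)(x² + 6x - 5).
Apply the quadratic formula to x² + 6x - 5 = 0: x = (-6 ± √56)/2, i.e. x ≈ 0.7417 or x ≈ -6.7417.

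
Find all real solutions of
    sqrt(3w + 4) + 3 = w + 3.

Isolate the radical: sqrt(3w + 4) = w.
Square both sides: 3w + 4 = (w)^2.
Expand and rearrange: w^2 - 3w - 4 = 0.
Solving gives w = 4 or w = -1.
Check each candidate in the original equation:
  w = 4: sqrt(16) = 4, while w = 4 — valid.
  w = -1: sqrt(1) = 1, while w = -1 — extraneous.

w = 4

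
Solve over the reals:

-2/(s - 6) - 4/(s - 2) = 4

Multiply both sides by (s - 6)(s - 2):
-2(s - 2) - 4(s - 6) = 4(s - 6)(s - 2).
Expand and collect terms: 4s² - 26s + 20 = 0.
By the quadratic formula, s = (26 ± √356) / 8, so s ≈ 5.6085 or s ≈ 0.8915.
Neither value makes a denominator zero (s ≠ 6, s ≠ 2), so both are valid.

s = 0.8915 or s = 5.6085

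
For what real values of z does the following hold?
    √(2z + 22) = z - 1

Square both sides: 2z + 22 = (z - 1)².
Expand and rearrange: z² - 4z - 21 = 0.
Solving gives z = 7 or z = -3.
Check each candidate in the original equation:
  z = 7: √(36) = 6, while z - 1 = 6 — valid.
  z = -3: √(16) = 4, while z - 1 = -4 — extraneous.

z = 7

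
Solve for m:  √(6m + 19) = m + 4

Square both sides: 6m + 19 = (m + 4)².
Expand and rearrange: m² + 2m - 3 = 0.
Solving gives m = 1 or m = -3.
Check each candidate in the original equation:
  m = 1: √(25) = 5, while m + 4 = 5 — valid.
  m = -3: √(1) = 1, while m + 4 = 1 — valid.

m = -3 or m = 1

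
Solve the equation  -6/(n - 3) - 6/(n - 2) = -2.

Multiply both sides by (n - 3)(n - 2):
-6(n - 2) - 6(n - 3) = -2(n - 3)(n - 2).
Expand and collect terms: -2n² + 22n - 42 = 0.
By the quadratic formula, n = (-22 ± √148) / -4, so n ≈ 2.4586 or n ≈ 8.5414.
Neither value makes a denominator zero (n ≠ 3, n ≠ 2), so both are valid.

n = 2.4586 or n = 8.5414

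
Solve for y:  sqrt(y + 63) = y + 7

y = 1

Square both sides: y + 63 = (y + 7)^2.
Expand and rearrange: y^2 + 13y - 14 = 0.
Solving gives y = 1 or y = -14.
Check each candidate in the original equation:
  y = 1: sqrt(64) = 8, while y + 7 = 8 — valid.
  y = -14: sqrt(49) = 7, while y + 7 = -7 — extraneous.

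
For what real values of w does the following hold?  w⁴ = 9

Let u = w². The equation becomes u² - 9 = 0.
Factor: (u - 3)(u + 3) = 0, so u = 3 or u = -3.
w² = 3 gives w = ±√(3) ≈ ±1.7321.
w² = -3 < 0 has no real solution.

w = -1.7321 or w = 1.7321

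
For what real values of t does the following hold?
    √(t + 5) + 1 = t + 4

Isolate the radical: √(t + 5) = t + 3.
Square both sides: t + 5 = (t + 3)².
Expand and rearrange: t² + 5t + 4 = 0.
Solving gives t = -1 or t = -4.
Check each candidate in the original equation:
  t = -1: √(4) = 2, while t + 3 = 2 — valid.
  t = -4: √(1) = 1, while t + 3 = -1 — extraneous.

t = -1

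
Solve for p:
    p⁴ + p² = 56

p = -2.6458 or p = 2.6458

Let u = p². The equation becomes u² + u - 56 = 0.
Factor: (u - 7)(u + 8) = 0, so u = 7 or u = -8.
p² = 7 gives p = ±√(7) ≈ ±2.6458.
p² = -8 < 0 has no real solution.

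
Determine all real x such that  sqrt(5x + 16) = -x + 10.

Square both sides: 5x + 16 = (-x + 10)^2.
Expand and rearrange: x^2 - 25x + 84 = 0.
Solving gives x = 21 or x = 4.
Check each candidate in the original equation:
  x = 21: sqrt(121) = 11, while -x + 10 = -11 — extraneous.
  x = 4: sqrt(36) = 6, while -x + 10 = 6 — valid.

x = 4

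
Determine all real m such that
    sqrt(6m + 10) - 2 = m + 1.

Isolate the radical: sqrt(6m + 10) = m + 3.
Square both sides: 6m + 10 = (m + 3)^2.
Expand and rearrange: m^2 - 1 = 0.
Solving gives m = 1 or m = -1.
Check each candidate in the original equation:
  m = 1: sqrt(16) = 4, while m + 3 = 4 — valid.
  m = -1: sqrt(4) = 2, while m + 3 = 2 — valid.

m = -1 or m = 1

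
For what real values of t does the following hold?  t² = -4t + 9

Rearrange to standard form: t² + 4t - 9 = 0.
Discriminant: (4)² − 4·1·(-9) = 52.
Quadratic formula: t = (-4 ± √52) / 2.
So t = -2 + √(13) ≈ 1.6056 or t = -√(13) - 2 ≈ -5.6056.

t = -5.6056 or t = 1.6056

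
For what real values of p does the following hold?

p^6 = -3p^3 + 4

p = -1.5874 or p = 1

Let u = p^3. The equation becomes u^2 + 3u - 4 = 0.
Factor: (u + 4)(u - 1) = 0, so u = -4 or u = 1.
p^3 = -4 gives p = -(4)^(1/3) ~= -1.5874.
p^3 = 1 gives p = 1.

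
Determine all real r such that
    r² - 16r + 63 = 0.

r = 7 or r = 9

Factor: (r - 7)(r - 9) = 0.
So r = 7 or r = 9.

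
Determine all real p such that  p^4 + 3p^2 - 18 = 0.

Let u = p^2. The equation becomes u^2 + 3u - 18 = 0.
Factor: (u - 3)(u + 6) = 0, so u = 3 or u = -6.
p^2 = 3 gives p = +/-sqrt(3) ~= +/-1.7321.
p^2 = -6 < 0 has no real solution.

p = -1.7321 or p = 1.7321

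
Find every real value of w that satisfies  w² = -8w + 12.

w = -9.2915 or w = 1.2915

Rearrange to standard form: w² + 8w - 12 = 0.
Discriminant: (8)² − 4·1·(-12) = 112.
Quadratic formula: w = (-8 ± √112) / 2.
So w = -4 + 2·√(7) ≈ 1.2915 or w = -2·√(7) - 4 ≈ -9.2915.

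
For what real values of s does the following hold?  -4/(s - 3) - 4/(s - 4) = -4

s = 3.382 or s = 5.618

Multiply both sides by (s - 3)(s - 4):
-4(s - 4) - 4(s - 3) = -4(s - 3)(s - 4).
Expand and collect terms: -4s^2 + 36s - 76 = 0.
By the quadratic formula, s = (-36 +/- sqrt(80)) / -8, so s ~= 3.382 or s ~= 5.618.
Neither value makes a denominator zero (s != 3, s != 4), so both are valid.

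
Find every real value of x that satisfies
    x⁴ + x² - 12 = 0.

Let u = x². The equation becomes u² + u - 12 = 0.
Factor: (u + 4)(u - 3) = 0, so u = -4 or u = 3.
x² = -4 < 0 has no real solution.
x² = 3 gives x = ±√(3) ≈ ±1.7321.

x = -1.7321 or x = 1.7321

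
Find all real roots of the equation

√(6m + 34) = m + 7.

m = -5 or m = -3

Square both sides: 6m + 34 = (m + 7)².
Expand and rearrange: m² + 8m + 15 = 0.
Solving gives m = -3 or m = -5.
Check each candidate in the original equation:
  m = -3: √(16) = 4, while m + 7 = 4 — valid.
  m = -5: √(4) = 2, while m + 7 = 2 — valid.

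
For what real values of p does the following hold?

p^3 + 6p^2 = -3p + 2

Rearrange: p^3 + 6p^2 + 3p - 2 = 0.
Possible rational roots are divisors of -2. Testing p = -1 gives 0, so (p + 1) is a factor.
Divide: p^3 + 6p^2 + 3p - 2 = (p + 1)(p^2 + 5p - 2).
Apply the quadratic formula to p^2 + 5p - 2 = 0: p = (-5 +/- sqrt(33))/2, i.e. p ~= 0.3723 or p ~= -5.3723.

p = -5.3723 or p = -1 or p = 0.3723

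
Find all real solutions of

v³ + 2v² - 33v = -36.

v = -7.2426 or v = 1.2426 or v = 4

Rearrange: v³ + 2v² - 33v + 36 = 0.
Possible rational roots are divisors of 36. Testing v = 4 gives 0, so (v - 4) is a factor.
Divide: v³ + 2v² - 33v + 36 = (v - 4)(v² + 6v - 9).
Apply the quadratic formula to v² + 6v - 9 = 0: v = (-6 ± √72)/2, i.e. v ≈ 1.2426 or v ≈ -7.2426.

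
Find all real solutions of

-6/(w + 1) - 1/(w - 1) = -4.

w = 0.1569 or w = 1.5931

Multiply both sides by (w + 1)(w - 1):
-6(w - 1) - (w + 1) = -4(w + 1)(w - 1).
Expand and collect terms: -4w^2 + 7w - 1 = 0.
By the quadratic formula, w = (-7 +/- sqrt(33)) / -8, so w ~= 0.1569 or w ~= 1.5931.
Neither value makes a denominator zero (w != -1, w != 1), so both are valid.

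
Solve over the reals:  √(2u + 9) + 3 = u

u = 8

Isolate the radical: √(2u + 9) = u - 3.
Square both sides: 2u + 9 = (u - 3)².
Expand and rearrange: u² - 8u = 0.
Solving gives u = 8 or u = 0.
Check each candidate in the original equation:
  u = 8: √(25) = 5, while u - 3 = 5 — valid.
  u = 0: √(9) = 3, while u - 3 = -3 — extraneous.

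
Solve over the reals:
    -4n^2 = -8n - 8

Rearrange to standard form: -4n^2 + 8n + 8 = 0.
Discriminant: (8)^2 - 4*(-4)*8 = 192.
Quadratic formula: n = (-8 +/- sqrt(192)) / (-8).
So n = 1 - sqrt(3) ~= -0.7321 or n = 1 + sqrt(3) ~= 2.7321.

n = -0.7321 or n = 2.7321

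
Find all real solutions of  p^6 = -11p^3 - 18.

Let u = p^3. The equation becomes u^2 + 11u + 18 = 0.
Factor: (u + 2)(u + 9) = 0, so u = -2 or u = -9.
p^3 = -2 gives p = -(2)^(1/3) ~= -1.2599.
p^3 = -9 gives p = -(9)^(1/3) ~= -2.0801.

p = -2.0801 or p = -1.2599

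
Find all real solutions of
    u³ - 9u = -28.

u = -4

Rearrange: u³ - 9u + 28 = 0.
Possible rational roots are divisors of 28. Testing u = -4 gives 0, so (u + 4) is a factor.
Divide: u³ - 9u + 28 = (u + 4)(u² - 4u + 7).
The quadratic u² - 4u + 7 has discriminant -12 < 0, so no further real roots.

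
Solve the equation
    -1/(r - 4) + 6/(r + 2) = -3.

Multiply both sides by (r - 4)(r + 2):
-(r + 2) + 6(r - 4) = -3(r - 4)(r + 2).
Expand and collect terms: -3r² + r + 50 = 0.
By the quadratic formula, r = (-1 ± √601) / -6, so r ≈ -3.9192 or r ≈ 4.2526.
Neither value makes a denominator zero (r ≠ 4, r ≠ -2), so both are valid.

r = -3.9192 or r = 4.2526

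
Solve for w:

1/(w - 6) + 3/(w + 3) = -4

w = -3.7697 or w = 5.7697

Multiply both sides by (w - 6)(w + 3):
(w + 3) + 3(w - 6) = -4(w - 6)(w + 3).
Expand and collect terms: -4w² + 8w + 87 = 0.
By the quadratic formula, w = (-8 ± √1456) / -8, so w ≈ -3.7697 or w ≈ 5.7697.
Neither value makes a denominator zero (w ≠ 6, w ≠ -3), so both are valid.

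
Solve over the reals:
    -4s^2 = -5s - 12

s = -1.2164 or s = 2.4664

Rearrange to standard form: -4s^2 + 5s + 12 = 0.
Discriminant: (5)^2 - 4*(-4)*12 = 217.
Quadratic formula: s = (-5 +/- sqrt(217)) / (-8).
So s = 5/8 - sqrt(217)/8 ~= -1.2164 or s = 5/8 + sqrt(217)/8 ~= 2.4664.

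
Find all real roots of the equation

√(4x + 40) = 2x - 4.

x = 6

Square both sides: 4x + 40 = (2x - 4)².
Expand and rearrange: 4x² - 20x - 24 = 0.
Solving gives x = 6 or x = -1.
Check each candidate in the original equation:
  x = 6: √(64) = 8, while 2x - 4 = 8 — valid.
  x = -1: √(36) = 6, while 2x - 4 = -6 — extraneous.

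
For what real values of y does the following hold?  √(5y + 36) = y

y = 9

Square both sides: 5y + 36 = (y)².
Expand and rearrange: y² - 5y - 36 = 0.
Solving gives y = 9 or y = -4.
Check each candidate in the original equation:
  y = 9: √(81) = 9, while y = 9 — valid.
  y = -4: √(16) = 4, while y = -4 — extraneous.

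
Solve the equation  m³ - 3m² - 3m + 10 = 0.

Possible rational roots are divisors of 10. Testing m = 2 gives 0, so (m - 2) is a factor.
Divide: m³ - 3m² - 3m + 10 = (m - 2)(m² - m - 5).
Apply the quadratic formula to m² - m - 5 = 0: m = (1 ± √21)/2, i.e. m ≈ 2.7913 or m ≈ -1.7913.

m = -1.7913 or m = 2 or m = 2.7913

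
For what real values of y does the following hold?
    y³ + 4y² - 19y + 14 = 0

y = -7 or y = 1 or y = 2

Possible rational roots are divisors of 14. Testing y = 2 gives 0, so (y - 2) is a factor.
Divide: y³ + 4y² - 19y + 14 = (y - 2)(y² + 6y - 7).
Factor the quadratic: y = 1 or y = -7.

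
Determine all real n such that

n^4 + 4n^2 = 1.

n = -0.4859 or n = 0.4859

Let u = n^2. The equation becomes u^2 + 4u - 1 = 0.
By the quadratic formula, u = -2 + sqrt(5) or u = -sqrt(5) - 2.
n^2 = -2 + sqrt(5) gives n = +/-sqrt(-2 + sqrt(5)) ~= +/-0.4859.
n^2 = -sqrt(5) - 2 < 0 has no real solution.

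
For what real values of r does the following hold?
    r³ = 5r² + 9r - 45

Rearrange: r³ - 5r² - 9r + 45 = 0.
Possible rational roots are divisors of 45. Testing r = 5 gives 0, so (r - 5) is a factor.
Divide: r³ - 5r² - 9r + 45 = (r - 5)(r² - 9).
Factor the quadratic: r = 3 or r = -3.

r = -3 or r = 3 or r = 5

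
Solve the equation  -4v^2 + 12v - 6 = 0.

v = 0.634 or v = 2.366

Discriminant: (12)^2 - 4*(-4)*(-6) = 48.
Quadratic formula: v = (-12 +/- sqrt(48)) / (-8).
So v = 3/2 - sqrt(3)/2 ~= 0.634 or v = sqrt(3)/2 + 3/2 ~= 2.366.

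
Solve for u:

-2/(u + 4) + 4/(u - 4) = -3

Multiply both sides by (u + 4)(u - 4):
-2(u - 4) + 4(u + 4) = -3(u + 4)(u - 4).
Expand and collect terms: -3u² - 2u + 24 = 0.
By the quadratic formula, u = (2 ± √292) / -6, so u ≈ -3.1813 or u ≈ 2.5147.
Neither value makes a denominator zero (u ≠ -4, u ≠ 4), so both are valid.

u = -3.1813 or u = 2.5147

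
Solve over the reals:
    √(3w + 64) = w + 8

w = 0

Square both sides: 3w + 64 = (w + 8)².
Expand and rearrange: w² + 13w = 0.
Solving gives w = 0 or w = -13.
Check each candidate in the original equation:
  w = 0: √(64) = 8, while w + 8 = 8 — valid.
  w = -13: √(25) = 5, while w + 8 = -5 — extraneous.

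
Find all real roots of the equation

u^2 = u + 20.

u = -4 or u = 5

Bring every term to one side: u^2 - u - 20 = 0.
Factor: (u + 4)(u - 5) = 0.
So u = -4 or u = 5.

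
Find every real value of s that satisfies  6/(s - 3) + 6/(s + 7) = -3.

Multiply both sides by (s - 3)(s + 7):
6(s + 7) + 6(s - 3) = -3(s - 3)(s + 7).
Expand and collect terms: -3s^2 - 24s + 39 = 0.
By the quadratic formula, s = (24 +/- sqrt(1044)) / -6, so s ~= -9.3852 or s ~= 1.3852.
Neither value makes a denominator zero (s != 3, s != -7), so both are valid.

s = -9.3852 or s = 1.3852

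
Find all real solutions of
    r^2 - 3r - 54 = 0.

r = -6 or r = 9

Factor: (r - 9)(r + 6) = 0.
So r = 9 or r = -6.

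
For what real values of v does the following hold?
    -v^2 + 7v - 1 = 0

v = 0.1459 or v = 6.8541

Discriminant: (7)^2 - 4*(-1)*(-1) = 45.
Quadratic formula: v = (-7 +/- sqrt(45)) / (-2).
So v = 7/2 - 3*sqrt(5)/2 ~= 0.1459 or v = 3*sqrt(5)/2 + 7/2 ~= 6.8541.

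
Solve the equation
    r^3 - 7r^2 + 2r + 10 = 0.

r = -1 or r = 1.5505 or r = 6.4495

Possible rational roots are divisors of 10. Testing r = -1 gives 0, so (r + 1) is a factor.
Divide: r^3 - 7r^2 + 2r + 10 = (r + 1)(r^2 - 8r + 10).
Apply the quadratic formula to r^2 - 8r + 10 = 0: r = (8 +/- sqrt(24))/2, i.e. r ~= 6.4495 or r ~= 1.5505.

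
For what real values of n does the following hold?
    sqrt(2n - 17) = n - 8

Square both sides: 2n - 17 = (n - 8)^2.
Expand and rearrange: n^2 - 18n + 81 = 0.
This gives the repeated root n = 9.
Check in the original equation:
  n = 9: sqrt(1) = 1, while n - 8 = 1 — valid.

n = 9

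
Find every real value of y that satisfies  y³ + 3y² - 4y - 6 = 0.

Possible rational roots are divisors of -6. Testing y = -1 gives 0, so (y + 1) is a factor.
Divide: y³ + 3y² - 4y - 6 = (y + 1)(y² + 2y - 6).
Apply the quadratic formula to y² + 2y - 6 = 0: y = (-2 ± √28)/2, i.e. y ≈ 1.6458 or y ≈ -3.6458.

y = -3.6458 or y = -1 or y = 1.6458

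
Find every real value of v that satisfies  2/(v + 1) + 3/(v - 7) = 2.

Multiply both sides by (v + 1)(v - 7):
2(v - 7) + 3(v + 1) = 2(v + 1)(v - 7).
Expand and collect terms: 2v² - 17v - 3 = 0.
By the quadratic formula, v = (17 ± √313) / 4, so v ≈ 8.673 or v ≈ -0.173.
Neither value makes a denominator zero (v ≠ -1, v ≠ 7), so both are valid.

v = -0.173 or v = 8.673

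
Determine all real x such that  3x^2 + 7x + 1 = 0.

x = -2.1805 or x = -0.1529

Discriminant: (7)^2 - 4*3*1 = 37.
Quadratic formula: x = (-7 +/- sqrt(37)) / 6.
So x = -7/6 + sqrt(37)/6 ~= -0.1529 or x = -7/6 - sqrt(37)/6 ~= -2.1805.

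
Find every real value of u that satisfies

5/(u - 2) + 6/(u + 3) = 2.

u = -1.2944 or u = 5.7944

Multiply both sides by (u - 2)(u + 3):
5(u + 3) + 6(u - 2) = 2(u - 2)(u + 3).
Expand and collect terms: 2u² - 9u - 15 = 0.
By the quadratic formula, u = (9 ± √201) / 4, so u ≈ 5.7944 or u ≈ -1.2944.
Neither value makes a denominator zero (u ≠ 2, u ≠ -3), so both are valid.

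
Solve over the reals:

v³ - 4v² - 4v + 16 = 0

v = -2 or v = 2 or v = 4

Possible rational roots are divisors of 16. Testing v = -2 gives 0, so (v + 2) is a factor.
Divide: v³ - 4v² - 4v + 16 = (v + 2)(v² - 6v + 8).
Factor the quadratic: v = 4 or v = 2.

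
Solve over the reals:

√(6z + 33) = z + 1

Square both sides: 6z + 33 = (z + 1)².
Expand and rearrange: z² - 4z - 32 = 0.
Solving gives z = 8 or z = -4.
Check each candidate in the original equation:
  z = 8: √(81) = 9, while z + 1 = 9 — valid.
  z = -4: √(9) = 3, while z + 1 = -3 — extraneous.

z = 8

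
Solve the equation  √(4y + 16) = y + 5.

Square both sides: 4y + 16 = (y + 5)².
Expand and rearrange: y² + 6y + 9 = 0.
This gives the repeated root y = -3.
Check in the original equation:
  y = -3: √(4) = 2, while y + 5 = 2 — valid.

y = -3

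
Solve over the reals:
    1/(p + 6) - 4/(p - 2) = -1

p = -6.6847 or p = 5.6847

Multiply both sides by (p + 6)(p - 2):
(p - 2) - 4(p + 6) = -(p + 6)(p - 2).
Expand and collect terms: -p² - p + 38 = 0.
By the quadratic formula, p = (1 ± √153) / -2, so p ≈ -6.6847 or p ≈ 5.6847.
Neither value makes a denominator zero (p ≠ -6, p ≠ 2), so both are valid.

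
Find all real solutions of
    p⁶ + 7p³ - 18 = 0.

p = -2.0801 or p = 1.2599

Let u = p³. The equation becomes u² + 7u - 18 = 0.
Factor: (u - 2)(u + 9) = 0, so u = 2 or u = -9.
p³ = 2 gives p = ∛(2) ≈ 1.2599.
p³ = -9 gives p = -∛(9) ≈ -2.0801.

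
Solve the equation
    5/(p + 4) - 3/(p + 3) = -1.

Multiply both sides by (p + 4)(p + 3):
5(p + 3) - 3(p + 4) = -(p + 4)(p + 3).
Expand and collect terms: -p^2 - 9p - 15 = 0.
By the quadratic formula, p = (9 +/- sqrt(21)) / -2, so p ~= -6.7913 or p ~= -2.2087.
Neither value makes a denominator zero (p != -4, p != -3), so both are valid.

p = -6.7913 or p = -2.2087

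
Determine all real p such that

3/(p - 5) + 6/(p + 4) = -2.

Multiply both sides by (p - 5)(p + 4):
3(p + 4) + 6(p - 5) = -2(p - 5)(p + 4).
Expand and collect terms: -2p² - 7p + 58 = 0.
By the quadratic formula, p = (7 ± √513) / -4, so p ≈ -7.4124 or p ≈ 3.9124.
Neither value makes a denominator zero (p ≠ 5, p ≠ -4), so both are valid.

p = -7.4124 or p = 3.9124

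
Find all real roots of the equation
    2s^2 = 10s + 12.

s = -1 or s = 6

Bring every term to one side: 2s^2 - 10s - 12 = 0.
Factor: 2(s - 6)(s + 1) = 0.
So s = 6 or s = -1.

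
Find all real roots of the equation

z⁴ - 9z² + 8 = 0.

Let u = z². The equation becomes u² - 9u + 8 = 0.
Factor: (u - 1)(u - 8) = 0, so u = 1 or u = 8.
z² = 1 gives z = ±1.
z² = 8 gives z = ±2·√(2) ≈ ±2.8284.

z = -2.8284 or z = -1 or z = 1 or z = 2.8284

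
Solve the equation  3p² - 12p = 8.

Rearrange to standard form: 3p² - 12p - 8 = 0.
Discriminant: (-12)² − 4·3·(-8) = 240.
Quadratic formula: p = (12 ± √240) / 6.
So p = 2 + 2·√(15)/3 ≈ 4.582 or p = 2 - 2·√(15)/3 ≈ -0.582.

p = -0.582 or p = 4.582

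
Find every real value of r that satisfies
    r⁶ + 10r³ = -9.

Let u = r³. The equation becomes u² + 10u + 9 = 0.
Factor: (u + 9)(u + 1) = 0, so u = -9 or u = -1.
r³ = -9 gives r = -∛(9) ≈ -2.0801.
r³ = -1 gives r = -1.

r = -2.0801 or r = -1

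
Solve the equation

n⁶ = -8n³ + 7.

n = -2.0642 or n = 0.9267

Let u = n³. The equation becomes u² + 8u - 7 = 0.
By the quadratic formula, u = -4 + √(23) or u = -√(23) - 4.
n³ = -4 + √(23) gives n = ∛(-4 + √(23)) ≈ 0.9267.
n³ = -√(23) - 4 gives n = -∛(4 + √(23)) ≈ -2.0642.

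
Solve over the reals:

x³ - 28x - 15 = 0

x = -5 or x = -0.5414 or x = 5.5414

Possible rational roots are divisors of -15. Testing x = -5 gives 0, so (x + 5) is a factor.
Divide: x³ - 28x - 15 = (x + 5)(x² - 5x - 3).
Apply the quadratic formula to x² - 5x - 3 = 0: x = (5 ± √37)/2, i.e. x ≈ 5.5414 or x ≈ -0.5414.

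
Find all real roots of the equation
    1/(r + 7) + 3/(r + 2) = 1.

Multiply both sides by (r + 7)(r + 2):
(r + 2) + 3(r + 7) = (r + 7)(r + 2).
Expand and collect terms: r² + 5r - 9 = 0.
By the quadratic formula, r = (-5 ± √61) / 2, so r ≈ 1.4051 or r ≈ -6.4051.
Neither value makes a denominator zero (r ≠ -7, r ≠ -2), so both are valid.

r = -6.4051 or r = 1.4051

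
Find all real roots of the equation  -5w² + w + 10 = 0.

w = -1.3177 or w = 1.5177

Discriminant: (1)² − 4·(-5)·10 = 201.
Quadratic formula: w = (-1 ± √201) / (-10).
So w = 1/10 - √(201)/10 ≈ -1.3177 or w = 1/10 + √(201)/10 ≈ 1.5177.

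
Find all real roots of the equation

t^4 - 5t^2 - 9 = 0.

t = -2.5308 or t = 2.5308

Let u = t^2. The equation becomes u^2 - 5u - 9 = 0.
By the quadratic formula, u = 5/2 + sqrt(61)/2 or u = 5/2 - sqrt(61)/2.
t^2 = 5/2 + sqrt(61)/2 gives t = +/-sqrt(5/2 + sqrt(61)/2) ~= +/-2.5308.
t^2 = 5/2 - sqrt(61)/2 < 0 has no real solution.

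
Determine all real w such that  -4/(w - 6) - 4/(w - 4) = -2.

w = 4.7639 or w = 9.2361

Multiply both sides by (w - 6)(w - 4):
-4(w - 4) - 4(w - 6) = -2(w - 6)(w - 4).
Expand and collect terms: -2w² + 28w - 88 = 0.
By the quadratic formula, w = (-28 ± √80) / -4, so w ≈ 4.7639 or w ≈ 9.2361.
Neither value makes a denominator zero (w ≠ 6, w ≠ 4), so both are valid.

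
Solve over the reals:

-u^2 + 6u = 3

Rearrange to standard form: -u^2 + 6u - 3 = 0.
Discriminant: (6)^2 - 4*(-1)*(-3) = 24.
Quadratic formula: u = (-6 +/- sqrt(24)) / (-2).
So u = 3 - sqrt(6) ~= 0.5505 or u = sqrt(6) + 3 ~= 5.4495.

u = 0.5505 or u = 5.4495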